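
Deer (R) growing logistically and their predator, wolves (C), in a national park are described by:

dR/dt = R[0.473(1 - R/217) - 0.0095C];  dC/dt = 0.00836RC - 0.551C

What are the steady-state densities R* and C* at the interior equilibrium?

From dC/dt = 0 with C > 0: 0.00836R* = 0.551, so R* = 65.9.
Substitute into dR/dt = 0: 0.473(1 - 65.9/217) = 0.0095C*.
The bracket is 0.696, giving C* = 0.329/0.0095 = 34.7.

R* ≈ 65.9, C* ≈ 34.7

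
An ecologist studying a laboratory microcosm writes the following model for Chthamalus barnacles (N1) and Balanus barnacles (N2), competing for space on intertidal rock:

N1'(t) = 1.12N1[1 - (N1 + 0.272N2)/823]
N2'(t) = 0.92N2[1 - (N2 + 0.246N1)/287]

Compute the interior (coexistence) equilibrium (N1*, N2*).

N1* ≈ 798, N2* ≈ 90.6

Setting both brackets to zero gives the nullclines N1 + 0.272N2 = 823 and 0.246N1 + N2 = 287.
Substituting N2 = 287 - 0.246N1 into the first: N1(1 - 0.272·0.246) = 823 - 0.272·287.
So N1* = 745/0.933 = 798, and then N2* = 287 - 0.246·798 = 90.6.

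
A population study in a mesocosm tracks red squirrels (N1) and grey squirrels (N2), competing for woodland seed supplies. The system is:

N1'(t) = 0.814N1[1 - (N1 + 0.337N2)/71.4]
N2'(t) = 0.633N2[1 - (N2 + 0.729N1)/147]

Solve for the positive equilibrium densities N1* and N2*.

N1* ≈ 29, N2* ≈ 126

Setting both brackets to zero gives the nullclines N1 + 0.337N2 = 71.4 and 0.729N1 + N2 = 147.
Substituting N2 = 147 - 0.729N1 into the first: N1(1 - 0.337·0.729) = 71.4 - 0.337·147.
So N1* = 21.9/0.754 = 29, and then N2* = 147 - 0.729·29 = 126.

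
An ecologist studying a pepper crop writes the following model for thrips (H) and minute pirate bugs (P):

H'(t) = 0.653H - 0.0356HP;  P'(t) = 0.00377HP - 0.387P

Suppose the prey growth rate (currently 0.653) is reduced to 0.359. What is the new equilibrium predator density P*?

P* ≈ 10.1

At the interior fixed point, setting dH/dt = 0 with H > 0 fixes P* = (prey growth rate)/(HP coefficient) — independent of the other coefficients.
With the change, P* = 0.359/0.0356 = 10.1; it falls from 18.3.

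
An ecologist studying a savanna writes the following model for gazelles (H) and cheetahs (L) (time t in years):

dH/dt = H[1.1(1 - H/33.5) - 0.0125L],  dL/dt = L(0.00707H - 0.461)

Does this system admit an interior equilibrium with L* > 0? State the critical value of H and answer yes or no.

The predator equation gives dL/dt > 0 only when H > 0.461/0.00707 = 65.2.
Without the predator, H → K = 33.5. Since 33.5 < 65.2, the predator cannot invade.

Threshold H = 65.2; K < 65.2, so no, the predator goes extinct.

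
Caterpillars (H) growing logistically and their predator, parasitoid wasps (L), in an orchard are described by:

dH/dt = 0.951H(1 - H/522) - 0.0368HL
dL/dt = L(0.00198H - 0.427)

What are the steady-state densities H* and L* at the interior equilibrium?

H* ≈ 216, L* ≈ 15.2

From dL/dt = 0 with L > 0: 0.00198H* = 0.427, so H* = 216.
Substitute into dH/dt = 0: 0.951(1 - 216/522) = 0.0368L*.
The bracket is 0.587, giving L* = 0.558/0.0368 = 15.2.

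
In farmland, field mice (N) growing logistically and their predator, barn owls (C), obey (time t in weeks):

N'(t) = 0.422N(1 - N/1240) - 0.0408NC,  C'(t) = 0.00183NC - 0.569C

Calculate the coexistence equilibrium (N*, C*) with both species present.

N* ≈ 311, C* ≈ 7.75

From dC/dt = 0 with C > 0: 0.00183N* = 0.569, so N* = 311.
Substitute into dN/dt = 0: 0.422(1 - 311/1240) = 0.0408C*.
The bracket is 0.749, giving C* = 0.316/0.0408 = 7.75.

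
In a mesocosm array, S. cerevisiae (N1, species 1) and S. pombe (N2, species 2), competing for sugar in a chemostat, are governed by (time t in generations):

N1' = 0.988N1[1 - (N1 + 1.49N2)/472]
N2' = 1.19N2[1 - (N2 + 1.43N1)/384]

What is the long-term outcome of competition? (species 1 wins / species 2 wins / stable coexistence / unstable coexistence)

Compare the nullcline intercepts: K1/α12 = 472/1.49 = 317 < K2 = 384; K2/α21 = 384/1.43 = 269 < K1 = 472.
Since both are reversed, neither can invade when rare; the interior point is a saddle.

unstable coexistence (outcome depends on initial conditions)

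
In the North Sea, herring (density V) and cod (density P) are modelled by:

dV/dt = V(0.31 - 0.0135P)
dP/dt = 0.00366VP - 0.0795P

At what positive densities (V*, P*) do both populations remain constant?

V* ≈ 21.7, P* ≈ 23

Set dP/dt = 0 with P > 0: 0.00366V - 0.0795 = 0, so V* = 0.0795/0.00366 = 21.7.
Set dV/dt = 0 with V > 0: 0.31 - 0.0135P = 0, so P* = 0.31/0.0135 = 23.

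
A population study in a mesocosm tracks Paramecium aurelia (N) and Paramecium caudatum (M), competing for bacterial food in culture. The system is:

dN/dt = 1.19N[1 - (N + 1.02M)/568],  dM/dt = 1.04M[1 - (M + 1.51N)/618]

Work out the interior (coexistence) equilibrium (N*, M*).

Setting both brackets to zero gives the nullclines N + 1.02M = 568 and 1.51N + M = 618.
Substituting M = 618 - 1.51N into the first: N(1 - 1.02·1.51) = 568 - 1.02·618.
So N* = -62.4/-0.54 = 115, and then M* = 618 - 1.51·115 = 444.

N* ≈ 115, M* ≈ 444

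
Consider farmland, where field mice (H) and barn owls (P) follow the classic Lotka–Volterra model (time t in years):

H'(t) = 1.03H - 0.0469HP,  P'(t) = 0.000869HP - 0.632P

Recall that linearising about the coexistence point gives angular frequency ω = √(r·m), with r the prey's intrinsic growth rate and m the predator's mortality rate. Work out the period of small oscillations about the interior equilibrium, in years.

Here r = 1.03 and m = 0.632, so r·m = 0.651.
ω = √0.651 = 0.807 per year, hence T = 2π/ω ≈ 7.79 years.

T ≈ 7.79 years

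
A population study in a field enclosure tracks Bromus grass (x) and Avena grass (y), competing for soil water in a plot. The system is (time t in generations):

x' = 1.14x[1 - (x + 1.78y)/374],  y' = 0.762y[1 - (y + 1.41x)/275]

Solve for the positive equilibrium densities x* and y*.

Setting both brackets to zero gives the nullclines x + 1.78y = 374 and 1.41x + y = 275.
Substituting y = 275 - 1.41x into the first: x(1 - 1.78·1.41) = 374 - 1.78·275.
So x* = -116/-1.51 = 76.5, and then y* = 275 - 1.41·76.5 = 167.

x* ≈ 76.5, y* ≈ 167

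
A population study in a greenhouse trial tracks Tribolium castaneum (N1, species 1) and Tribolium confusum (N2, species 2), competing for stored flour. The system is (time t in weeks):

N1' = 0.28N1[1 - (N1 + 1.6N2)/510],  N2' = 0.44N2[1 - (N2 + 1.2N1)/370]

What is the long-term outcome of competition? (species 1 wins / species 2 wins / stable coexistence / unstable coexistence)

unstable coexistence (outcome depends on initial conditions)

Compare the nullcline intercepts: K1/α12 = 510/1.6 = 319 < K2 = 370; K2/α21 = 370/1.2 = 308 < K1 = 510.
Since both are reversed, neither can invade when rare; the interior point is a saddle.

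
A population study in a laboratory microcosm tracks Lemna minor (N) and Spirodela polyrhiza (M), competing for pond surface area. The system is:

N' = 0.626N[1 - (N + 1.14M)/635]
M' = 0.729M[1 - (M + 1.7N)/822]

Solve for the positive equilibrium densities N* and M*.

N* ≈ 322, M* ≈ 275

Setting both brackets to zero gives the nullclines N + 1.14M = 635 and 1.7N + M = 822.
Substituting M = 822 - 1.7N into the first: N(1 - 1.14·1.7) = 635 - 1.14·822.
So N* = -302/-0.938 = 322, and then M* = 822 - 1.7·322 = 275.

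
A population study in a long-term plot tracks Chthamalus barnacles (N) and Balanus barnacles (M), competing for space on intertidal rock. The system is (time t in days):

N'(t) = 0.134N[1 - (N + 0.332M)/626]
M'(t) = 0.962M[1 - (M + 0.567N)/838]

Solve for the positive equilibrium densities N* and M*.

Setting both brackets to zero gives the nullclines N + 0.332M = 626 and 0.567N + M = 838.
Substituting M = 838 - 0.567N into the first: N(1 - 0.332·0.567) = 626 - 0.332·838.
So N* = 348/0.812 = 428, and then M* = 838 - 0.567·428 = 595.

N* ≈ 428, M* ≈ 595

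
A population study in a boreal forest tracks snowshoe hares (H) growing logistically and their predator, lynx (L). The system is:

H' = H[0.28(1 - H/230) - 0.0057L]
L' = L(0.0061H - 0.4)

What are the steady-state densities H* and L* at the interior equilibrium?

From dL/dt = 0 with L > 0: 0.0061H* = 0.4, so H* = 65.6.
Substitute into dH/dt = 0: 0.28(1 - 65.6/230) = 0.0057L*.
The bracket is 0.715, giving L* = 0.2/0.0057 = 35.1.

H* ≈ 65.6, L* ≈ 35.1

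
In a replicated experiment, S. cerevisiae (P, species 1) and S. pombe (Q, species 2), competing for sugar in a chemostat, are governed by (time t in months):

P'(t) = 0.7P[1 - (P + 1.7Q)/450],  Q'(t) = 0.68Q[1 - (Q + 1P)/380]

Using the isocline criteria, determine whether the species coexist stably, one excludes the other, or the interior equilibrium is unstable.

Compare the nullcline intercepts: K1/α12 = 450/1.7 = 265 < K2 = 380; K2/α21 = 380/1 = 380 < K1 = 450.
Since both are reversed, neither can invade when rare; the interior point is a saddle.

unstable coexistence (outcome depends on initial conditions)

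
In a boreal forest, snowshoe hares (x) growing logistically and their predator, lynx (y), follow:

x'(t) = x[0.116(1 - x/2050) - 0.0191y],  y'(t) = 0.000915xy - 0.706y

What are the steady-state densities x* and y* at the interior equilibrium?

From dy/dt = 0 with y > 0: 0.000915x* = 0.706, so x* = 772.
Substitute into dx/dt = 0: 0.116(1 - 772/2050) = 0.0191y*.
The bracket is 0.624, giving y* = 0.0723/0.0191 = 3.79.

x* ≈ 772, y* ≈ 3.79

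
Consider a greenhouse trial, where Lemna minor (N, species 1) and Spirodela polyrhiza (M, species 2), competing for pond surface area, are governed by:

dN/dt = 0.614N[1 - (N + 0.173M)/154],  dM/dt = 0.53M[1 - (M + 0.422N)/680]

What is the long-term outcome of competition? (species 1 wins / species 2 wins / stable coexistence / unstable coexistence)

stable coexistence

Compare the nullcline intercepts: K1/α12 = 154/0.173 = 890 > K2 = 680; K2/α21 = 680/0.422 = 1610 > K1 = 154.
Since both inequalities hold, each species can invade when rare, so the interior equilibrium is stable.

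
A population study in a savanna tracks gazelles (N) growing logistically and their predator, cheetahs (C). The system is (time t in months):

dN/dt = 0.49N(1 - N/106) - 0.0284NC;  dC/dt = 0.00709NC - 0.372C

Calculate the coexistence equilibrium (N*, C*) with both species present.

From dC/dt = 0 with C > 0: 0.00709N* = 0.372, so N* = 52.5.
Substitute into dN/dt = 0: 0.49(1 - 52.5/106) = 0.0284C*.
The bracket is 0.505, giving C* = 0.247/0.0284 = 8.71.

N* ≈ 52.5, C* ≈ 8.71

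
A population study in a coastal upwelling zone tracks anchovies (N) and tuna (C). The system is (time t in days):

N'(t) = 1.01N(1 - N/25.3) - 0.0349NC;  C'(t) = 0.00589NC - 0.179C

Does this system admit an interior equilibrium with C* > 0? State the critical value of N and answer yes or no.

Threshold N = 30.4; K < 30.4, so no, the predator goes extinct.

The predator equation gives dC/dt > 0 only when N > 0.179/0.00589 = 30.4.
Without the predator, N → K = 25.3. Since 25.3 < 30.4, the predator cannot invade.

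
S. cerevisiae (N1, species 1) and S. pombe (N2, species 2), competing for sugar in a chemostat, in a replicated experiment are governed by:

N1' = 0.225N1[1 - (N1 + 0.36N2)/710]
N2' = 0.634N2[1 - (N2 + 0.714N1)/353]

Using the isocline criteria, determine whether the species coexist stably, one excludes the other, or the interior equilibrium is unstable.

Compare the nullcline intercepts: K1/α12 = 710/0.36 = 1970 > K2 = 353; K2/α21 = 353/0.714 = 494 < K1 = 710.
Since the inequalities point opposite ways, species 1 can invade but species 2 cannot.

species 1 excludes species 2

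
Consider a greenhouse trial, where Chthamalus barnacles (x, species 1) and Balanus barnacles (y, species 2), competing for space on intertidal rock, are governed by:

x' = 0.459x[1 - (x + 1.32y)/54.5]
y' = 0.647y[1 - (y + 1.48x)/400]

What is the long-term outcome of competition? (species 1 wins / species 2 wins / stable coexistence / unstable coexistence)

species 2 excludes species 1

Compare the nullcline intercepts: K1/α12 = 54.5/1.32 = 41.3 < K2 = 400; K2/α21 = 400/1.48 = 270 > K1 = 54.5.
Since the inequalities point opposite ways, species 2 can invade but species 1 cannot.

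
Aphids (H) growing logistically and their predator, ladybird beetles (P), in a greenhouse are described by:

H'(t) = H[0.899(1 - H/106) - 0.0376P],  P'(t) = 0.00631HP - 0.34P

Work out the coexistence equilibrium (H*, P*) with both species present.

H* ≈ 53.9, P* ≈ 11.8

From dP/dt = 0 with P > 0: 0.00631H* = 0.34, so H* = 53.9.
Substitute into dH/dt = 0: 0.899(1 - 53.9/106) = 0.0376P*.
The bracket is 0.492, giving P* = 0.442/0.0376 = 11.8.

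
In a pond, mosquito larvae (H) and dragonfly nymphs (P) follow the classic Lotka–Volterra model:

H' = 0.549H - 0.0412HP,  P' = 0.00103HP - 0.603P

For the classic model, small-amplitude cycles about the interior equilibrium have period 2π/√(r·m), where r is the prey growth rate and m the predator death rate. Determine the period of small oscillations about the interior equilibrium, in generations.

T ≈ 10.9 generations

Here r = 0.549 and m = 0.603, so r·m = 0.331.
ω = √0.331 = 0.575 per generation, hence T = 2π/ω ≈ 10.9 generations.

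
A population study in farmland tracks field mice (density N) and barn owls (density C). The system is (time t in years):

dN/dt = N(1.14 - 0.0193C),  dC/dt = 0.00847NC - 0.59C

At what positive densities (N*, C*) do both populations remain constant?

Set dC/dt = 0 with C > 0: 0.00847N - 0.59 = 0, so N* = 0.59/0.00847 = 69.7.
Set dN/dt = 0 with N > 0: 1.14 - 0.0193C = 0, so C* = 1.14/0.0193 = 59.1.

N* ≈ 69.7, C* ≈ 59.1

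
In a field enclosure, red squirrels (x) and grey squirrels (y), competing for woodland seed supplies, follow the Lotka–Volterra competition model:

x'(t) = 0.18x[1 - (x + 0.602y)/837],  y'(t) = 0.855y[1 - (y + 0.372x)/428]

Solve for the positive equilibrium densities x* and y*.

Setting both brackets to zero gives the nullclines x + 0.602y = 837 and 0.372x + y = 428.
Substituting y = 428 - 0.372x into the first: x(1 - 0.602·0.372) = 837 - 0.602·428.
So x* = 579/0.776 = 747, and then y* = 428 - 0.372·747 = 150.

x* ≈ 747, y* ≈ 150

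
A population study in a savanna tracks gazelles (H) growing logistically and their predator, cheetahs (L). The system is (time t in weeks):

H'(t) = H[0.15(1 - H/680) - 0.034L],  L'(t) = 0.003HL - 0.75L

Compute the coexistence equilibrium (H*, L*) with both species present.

H* ≈ 250, L* ≈ 2.79

From dL/dt = 0 with L > 0: 0.003H* = 0.75, so H* = 250.
Substitute into dH/dt = 0: 0.15(1 - 250/680) = 0.034L*.
The bracket is 0.632, giving L* = 0.0949/0.034 = 2.79.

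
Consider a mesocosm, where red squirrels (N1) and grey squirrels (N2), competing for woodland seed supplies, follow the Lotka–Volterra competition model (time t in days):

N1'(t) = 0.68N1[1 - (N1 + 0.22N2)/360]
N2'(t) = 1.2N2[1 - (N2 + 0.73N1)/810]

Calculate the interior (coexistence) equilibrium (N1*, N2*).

Setting both brackets to zero gives the nullclines N1 + 0.22N2 = 360 and 0.73N1 + N2 = 810.
Substituting N2 = 810 - 0.73N1 into the first: N1(1 - 0.22·0.73) = 360 - 0.22·810.
So N1* = 182/0.839 = 217, and then N2* = 810 - 0.73·217 = 652.

N1* ≈ 217, N2* ≈ 652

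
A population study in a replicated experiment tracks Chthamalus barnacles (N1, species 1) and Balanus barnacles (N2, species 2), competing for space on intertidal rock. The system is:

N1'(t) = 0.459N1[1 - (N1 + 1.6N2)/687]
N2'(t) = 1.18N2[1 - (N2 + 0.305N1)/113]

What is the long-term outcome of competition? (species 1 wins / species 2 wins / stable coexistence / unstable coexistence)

Compare the nullcline intercepts: K1/α12 = 687/1.6 = 429 > K2 = 113; K2/α21 = 113/0.305 = 370 < K1 = 687.
Since the inequalities point opposite ways, species 1 can invade but species 2 cannot.

species 1 excludes species 2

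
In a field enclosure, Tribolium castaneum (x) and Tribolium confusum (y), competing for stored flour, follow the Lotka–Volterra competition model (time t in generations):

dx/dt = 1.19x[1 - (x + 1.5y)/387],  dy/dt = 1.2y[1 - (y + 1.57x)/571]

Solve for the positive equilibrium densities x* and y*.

x* ≈ 346, y* ≈ 27

Setting both brackets to zero gives the nullclines x + 1.5y = 387 and 1.57x + y = 571.
Substituting y = 571 - 1.57x into the first: x(1 - 1.5·1.57) = 387 - 1.5·571.
So x* = -470/-1.35 = 346, and then y* = 571 - 1.57·346 = 27.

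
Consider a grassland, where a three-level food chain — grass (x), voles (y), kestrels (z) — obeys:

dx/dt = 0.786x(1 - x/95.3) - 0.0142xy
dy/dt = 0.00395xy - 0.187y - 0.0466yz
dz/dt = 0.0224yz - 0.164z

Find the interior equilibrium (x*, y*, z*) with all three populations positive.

From dz/dt = 0: 0.0224y* = 0.164, so y* = 7.32.
From dx/dt = 0: 0.786(1 - x*/95.3) = 0.0142·7.32, giving x* = 95.3·(1 - 0.132) = 82.7.
From dy/dt = 0: 0.00395·82.7 - 0.187 = 0.0466z*, so z* = 0.14/0.0466 = 3.

x* ≈ 82.7, y* ≈ 7.32, z* ≈ 3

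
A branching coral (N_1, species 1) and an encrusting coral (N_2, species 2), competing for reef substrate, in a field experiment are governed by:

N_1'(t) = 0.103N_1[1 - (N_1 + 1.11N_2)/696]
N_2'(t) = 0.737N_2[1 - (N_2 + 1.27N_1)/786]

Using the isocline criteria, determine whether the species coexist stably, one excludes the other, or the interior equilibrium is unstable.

Compare the nullcline intercepts: K1/α12 = 696/1.11 = 627 < K2 = 786; K2/α21 = 786/1.27 = 619 < K1 = 696.
Since both are reversed, neither can invade when rare; the interior point is a saddle.

unstable coexistence (outcome depends on initial conditions)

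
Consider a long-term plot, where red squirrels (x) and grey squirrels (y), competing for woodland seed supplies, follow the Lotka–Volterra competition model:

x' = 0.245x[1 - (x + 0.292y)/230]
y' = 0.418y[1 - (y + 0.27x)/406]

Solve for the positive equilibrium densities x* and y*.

Setting both brackets to zero gives the nullclines x + 0.292y = 230 and 0.27x + y = 406.
Substituting y = 406 - 0.27x into the first: x(1 - 0.292·0.27) = 230 - 0.292·406.
So x* = 111/0.921 = 121, and then y* = 406 - 0.27·121 = 373.

x* ≈ 121, y* ≈ 373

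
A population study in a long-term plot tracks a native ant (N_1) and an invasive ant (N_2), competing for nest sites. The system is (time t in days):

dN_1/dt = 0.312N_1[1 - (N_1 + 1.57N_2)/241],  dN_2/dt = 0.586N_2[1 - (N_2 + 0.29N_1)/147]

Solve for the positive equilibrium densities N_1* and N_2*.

N_1* ≈ 18.7, N_2* ≈ 142

Setting both brackets to zero gives the nullclines N_1 + 1.57N_2 = 241 and 0.29N_1 + N_2 = 147.
Substituting N_2 = 147 - 0.29N_1 into the first: N_1(1 - 1.57·0.29) = 241 - 1.57·147.
So N_1* = 10.2/0.545 = 18.7, and then N_2* = 147 - 0.29·18.7 = 142.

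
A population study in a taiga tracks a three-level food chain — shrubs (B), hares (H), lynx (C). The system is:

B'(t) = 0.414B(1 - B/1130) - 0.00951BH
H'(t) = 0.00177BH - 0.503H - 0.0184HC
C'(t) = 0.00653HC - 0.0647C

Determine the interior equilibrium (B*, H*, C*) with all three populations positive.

From dC/dt = 0: 0.00653H* = 0.0647, so H* = 9.91.
From dB/dt = 0: 0.414(1 - B*/1130) = 0.00951·9.91, giving B* = 1130·(1 - 0.228) = 873.
From dH/dt = 0: 0.00177·873 - 0.503 = 0.0184C*, so C* = 1.04/0.0184 = 56.6.

B* ≈ 873, H* ≈ 9.91, C* ≈ 56.6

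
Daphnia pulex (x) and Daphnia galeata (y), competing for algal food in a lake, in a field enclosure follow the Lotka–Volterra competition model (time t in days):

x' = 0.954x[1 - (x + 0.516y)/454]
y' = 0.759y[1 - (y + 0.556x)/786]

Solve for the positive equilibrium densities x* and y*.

x* ≈ 67.9, y* ≈ 748

Setting both brackets to zero gives the nullclines x + 0.516y = 454 and 0.556x + y = 786.
Substituting y = 786 - 0.556x into the first: x(1 - 0.516·0.556) = 454 - 0.516·786.
So x* = 48.4/0.713 = 67.9, and then y* = 786 - 0.556·67.9 = 748.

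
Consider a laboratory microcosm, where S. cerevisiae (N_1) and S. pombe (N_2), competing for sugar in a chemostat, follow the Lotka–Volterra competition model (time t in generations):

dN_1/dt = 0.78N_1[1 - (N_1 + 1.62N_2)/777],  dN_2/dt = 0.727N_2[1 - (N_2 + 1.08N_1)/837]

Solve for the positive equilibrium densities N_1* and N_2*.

Setting both brackets to zero gives the nullclines N_1 + 1.62N_2 = 777 and 1.08N_1 + N_2 = 837.
Substituting N_2 = 837 - 1.08N_1 into the first: N_1(1 - 1.62·1.08) = 777 - 1.62·837.
So N_1* = -579/-0.75 = 772, and then N_2* = 837 - 1.08·772 = 2.88.

N_1* ≈ 772, N_2* ≈ 2.88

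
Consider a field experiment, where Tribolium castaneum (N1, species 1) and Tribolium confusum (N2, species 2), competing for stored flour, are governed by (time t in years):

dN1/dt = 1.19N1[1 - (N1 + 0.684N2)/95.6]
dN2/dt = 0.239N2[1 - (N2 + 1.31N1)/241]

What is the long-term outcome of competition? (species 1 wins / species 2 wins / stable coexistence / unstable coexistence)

species 2 excludes species 1

Compare the nullcline intercepts: K1/α12 = 95.6/0.684 = 140 < K2 = 241; K2/α21 = 241/1.31 = 184 > K1 = 95.6.
Since the inequalities point opposite ways, species 2 can invade but species 1 cannot.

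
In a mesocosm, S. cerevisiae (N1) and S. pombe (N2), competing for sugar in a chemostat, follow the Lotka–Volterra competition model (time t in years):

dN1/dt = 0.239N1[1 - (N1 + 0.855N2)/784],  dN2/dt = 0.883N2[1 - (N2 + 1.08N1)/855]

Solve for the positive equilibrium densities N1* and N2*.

N1* ≈ 692, N2* ≈ 108

Setting both brackets to zero gives the nullclines N1 + 0.855N2 = 784 and 1.08N1 + N2 = 855.
Substituting N2 = 855 - 1.08N1 into the first: N1(1 - 0.855·1.08) = 784 - 0.855·855.
So N1* = 53/0.0766 = 692, and then N2* = 855 - 1.08·692 = 108.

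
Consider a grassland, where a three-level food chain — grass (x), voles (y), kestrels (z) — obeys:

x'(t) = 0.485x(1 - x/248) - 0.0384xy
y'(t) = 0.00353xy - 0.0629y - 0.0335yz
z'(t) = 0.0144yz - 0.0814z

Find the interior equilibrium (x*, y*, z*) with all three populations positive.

x* ≈ 137, y* ≈ 5.65, z* ≈ 12.6

From dz/dt = 0: 0.0144y* = 0.0814, so y* = 5.65.
From dx/dt = 0: 0.485(1 - x*/248) = 0.0384·5.65, giving x* = 248·(1 - 0.448) = 137.
From dy/dt = 0: 0.00353·137 - 0.0629 = 0.0335z*, so z* = 0.421/0.0335 = 12.6.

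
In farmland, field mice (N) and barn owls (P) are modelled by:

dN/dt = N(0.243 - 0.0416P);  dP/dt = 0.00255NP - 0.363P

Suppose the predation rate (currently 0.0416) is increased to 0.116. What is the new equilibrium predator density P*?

P* ≈ 2.09

At the interior fixed point, setting dN/dt = 0 with N > 0 fixes P* = (prey growth rate)/(NP coefficient) — independent of the other coefficients.
With the change, P* = 0.243/0.116 = 2.09; it falls from 5.84.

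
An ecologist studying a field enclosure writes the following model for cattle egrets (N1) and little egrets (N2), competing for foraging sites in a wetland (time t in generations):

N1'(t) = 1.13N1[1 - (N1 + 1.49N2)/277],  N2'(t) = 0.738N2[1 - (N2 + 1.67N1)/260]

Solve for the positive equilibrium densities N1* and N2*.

N1* ≈ 74.2, N2* ≈ 136

Setting both brackets to zero gives the nullclines N1 + 1.49N2 = 277 and 1.67N1 + N2 = 260.
Substituting N2 = 260 - 1.67N1 into the first: N1(1 - 1.49·1.67) = 277 - 1.49·260.
So N1* = -110/-1.49 = 74.2, and then N2* = 260 - 1.67·74.2 = 136.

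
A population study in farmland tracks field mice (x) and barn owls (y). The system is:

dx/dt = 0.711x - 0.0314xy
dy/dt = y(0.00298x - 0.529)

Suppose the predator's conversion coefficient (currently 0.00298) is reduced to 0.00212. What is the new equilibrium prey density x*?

x* ≈ 250

At the interior fixed point, setting dy/dt = 0 with y > 0 fixes x* = (predator death rate)/(xy coefficient) — independent of the other coefficients.
With the change, x* = 0.529/0.00212 = 250; it rises from 178.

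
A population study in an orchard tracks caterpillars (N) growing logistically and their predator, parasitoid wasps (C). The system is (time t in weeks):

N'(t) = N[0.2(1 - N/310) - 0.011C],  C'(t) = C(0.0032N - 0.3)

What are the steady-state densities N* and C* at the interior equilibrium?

N* ≈ 93.7, C* ≈ 12.7

From dC/dt = 0 with C > 0: 0.0032N* = 0.3, so N* = 93.7.
Substitute into dN/dt = 0: 0.2(1 - 93.7/310) = 0.011C*.
The bracket is 0.698, giving C* = 0.14/0.011 = 12.7.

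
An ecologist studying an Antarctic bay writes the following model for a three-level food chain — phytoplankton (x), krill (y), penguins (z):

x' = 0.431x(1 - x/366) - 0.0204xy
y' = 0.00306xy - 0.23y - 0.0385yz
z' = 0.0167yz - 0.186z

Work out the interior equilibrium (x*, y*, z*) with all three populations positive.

From dz/dt = 0: 0.0167y* = 0.186, so y* = 11.1.
From dx/dt = 0: 0.431(1 - x*/366) = 0.0204·11.1, giving x* = 366·(1 - 0.527) = 173.
From dy/dt = 0: 0.00306·173 - 0.23 = 0.0385z*, so z* = 0.3/0.0385 = 7.78.

x* ≈ 173, y* ≈ 11.1, z* ≈ 7.78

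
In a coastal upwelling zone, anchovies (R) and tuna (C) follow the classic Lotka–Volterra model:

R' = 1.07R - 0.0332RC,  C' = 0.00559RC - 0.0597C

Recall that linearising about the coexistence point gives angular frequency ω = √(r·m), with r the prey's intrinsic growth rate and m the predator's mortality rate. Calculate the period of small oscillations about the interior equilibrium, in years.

Here r = 1.07 and m = 0.0597, so r·m = 0.0639.
ω = √0.0639 = 0.253 per year, hence T = 2π/ω ≈ 24.9 years.

T ≈ 24.9 years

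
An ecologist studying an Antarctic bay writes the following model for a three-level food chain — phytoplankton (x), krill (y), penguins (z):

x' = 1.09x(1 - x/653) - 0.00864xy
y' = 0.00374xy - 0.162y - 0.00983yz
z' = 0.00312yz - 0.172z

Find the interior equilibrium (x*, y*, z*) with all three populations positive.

x* ≈ 368, y* ≈ 55.1, z* ≈ 123

From dz/dt = 0: 0.00312y* = 0.172, so y* = 55.1.
From dx/dt = 0: 1.09(1 - x*/653) = 0.00864·55.1, giving x* = 653·(1 - 0.437) = 368.
From dy/dt = 0: 0.00374·368 - 0.162 = 0.00983z*, so z* = 1.21/0.00983 = 123.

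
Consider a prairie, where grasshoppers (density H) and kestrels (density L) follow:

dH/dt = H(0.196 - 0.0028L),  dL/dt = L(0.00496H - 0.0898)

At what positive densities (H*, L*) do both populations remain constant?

Set dL/dt = 0 with L > 0: 0.00496H - 0.0898 = 0, so H* = 0.0898/0.00496 = 18.1.
Set dH/dt = 0 with H > 0: 0.196 - 0.0028L = 0, so L* = 0.196/0.0028 = 70.

H* ≈ 18.1, L* ≈ 70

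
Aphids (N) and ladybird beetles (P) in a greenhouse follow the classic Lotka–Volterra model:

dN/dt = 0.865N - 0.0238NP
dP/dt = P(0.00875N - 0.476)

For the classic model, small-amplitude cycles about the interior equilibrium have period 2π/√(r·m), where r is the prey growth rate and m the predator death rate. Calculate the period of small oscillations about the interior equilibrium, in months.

T ≈ 9.79 months

Here r = 0.865 and m = 0.476, so r·m = 0.412.
ω = √0.412 = 0.642 per month, hence T = 2π/ω ≈ 9.79 months.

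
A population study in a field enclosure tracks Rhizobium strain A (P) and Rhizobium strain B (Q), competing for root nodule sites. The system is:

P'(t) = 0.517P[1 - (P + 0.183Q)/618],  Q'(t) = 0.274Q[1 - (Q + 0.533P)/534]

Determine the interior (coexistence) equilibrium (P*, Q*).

P* ≈ 577, Q* ≈ 227

Setting both brackets to zero gives the nullclines P + 0.183Q = 618 and 0.533P + Q = 534.
Substituting Q = 534 - 0.533P into the first: P(1 - 0.183·0.533) = 618 - 0.183·534.
So P* = 520/0.902 = 577, and then Q* = 534 - 0.533·577 = 227.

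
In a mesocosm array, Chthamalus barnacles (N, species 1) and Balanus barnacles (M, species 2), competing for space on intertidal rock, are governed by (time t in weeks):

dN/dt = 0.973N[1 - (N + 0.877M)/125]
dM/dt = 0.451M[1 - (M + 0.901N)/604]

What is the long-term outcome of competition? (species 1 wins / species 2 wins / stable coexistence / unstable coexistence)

species 2 excludes species 1

Compare the nullcline intercepts: K1/α12 = 125/0.877 = 143 < K2 = 604; K2/α21 = 604/0.901 = 670 > K1 = 125.
Since the inequalities point opposite ways, species 2 can invade but species 1 cannot.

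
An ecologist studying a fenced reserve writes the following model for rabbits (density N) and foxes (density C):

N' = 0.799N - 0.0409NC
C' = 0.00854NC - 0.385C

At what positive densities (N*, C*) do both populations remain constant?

N* ≈ 45.1, C* ≈ 19.5

Set dC/dt = 0 with C > 0: 0.00854N - 0.385 = 0, so N* = 0.385/0.00854 = 45.1.
Set dN/dt = 0 with N > 0: 0.799 - 0.0409C = 0, so C* = 0.799/0.0409 = 19.5.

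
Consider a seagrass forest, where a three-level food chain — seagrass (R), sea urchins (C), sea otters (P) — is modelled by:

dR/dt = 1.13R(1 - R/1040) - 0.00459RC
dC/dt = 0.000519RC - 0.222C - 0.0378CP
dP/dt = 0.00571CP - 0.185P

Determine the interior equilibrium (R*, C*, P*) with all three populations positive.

R* ≈ 903, C* ≈ 32.4, P* ≈ 6.53

From dP/dt = 0: 0.00571C* = 0.185, so C* = 32.4.
From dR/dt = 0: 1.13(1 - R*/1040) = 0.00459·32.4, giving R* = 1040·(1 - 0.132) = 903.
From dC/dt = 0: 0.000519·903 - 0.222 = 0.0378P*, so P* = 0.247/0.0378 = 6.53.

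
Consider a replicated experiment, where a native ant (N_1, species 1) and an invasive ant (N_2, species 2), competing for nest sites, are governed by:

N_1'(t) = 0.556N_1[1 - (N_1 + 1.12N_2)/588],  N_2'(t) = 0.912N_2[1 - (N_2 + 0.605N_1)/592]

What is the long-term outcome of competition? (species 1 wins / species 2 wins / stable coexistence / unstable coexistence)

species 2 excludes species 1

Compare the nullcline intercepts: K1/α12 = 588/1.12 = 525 < K2 = 592; K2/α21 = 592/0.605 = 979 > K1 = 588.
Since the inequalities point opposite ways, species 2 can invade but species 1 cannot.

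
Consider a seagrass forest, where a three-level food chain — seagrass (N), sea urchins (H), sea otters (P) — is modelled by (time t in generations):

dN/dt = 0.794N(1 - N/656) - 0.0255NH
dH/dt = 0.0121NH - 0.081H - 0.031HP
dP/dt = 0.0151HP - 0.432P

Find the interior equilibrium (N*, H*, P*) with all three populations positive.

From dP/dt = 0: 0.0151H* = 0.432, so H* = 28.6.
From dN/dt = 0: 0.794(1 - N*/656) = 0.0255·28.6, giving N* = 656·(1 - 0.919) = 53.3.
From dH/dt = 0: 0.0121·53.3 - 0.081 = 0.031P*, so P* = 0.563/0.031 = 18.2.

N* ≈ 53.3, H* ≈ 28.6, P* ≈ 18.2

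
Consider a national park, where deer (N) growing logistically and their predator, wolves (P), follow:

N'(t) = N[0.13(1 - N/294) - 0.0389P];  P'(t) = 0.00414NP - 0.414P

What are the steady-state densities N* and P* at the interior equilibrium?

N* ≈ 100, P* ≈ 2.21

From dP/dt = 0 with P > 0: 0.00414N* = 0.414, so N* = 100.
Substitute into dN/dt = 0: 0.13(1 - 100/294) = 0.0389P*.
The bracket is 0.66, giving P* = 0.0858/0.0389 = 2.21.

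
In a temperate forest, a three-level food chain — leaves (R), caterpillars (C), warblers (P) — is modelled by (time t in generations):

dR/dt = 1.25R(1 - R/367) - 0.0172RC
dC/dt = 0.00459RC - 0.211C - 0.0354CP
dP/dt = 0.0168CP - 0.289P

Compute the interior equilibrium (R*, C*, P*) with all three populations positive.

From dP/dt = 0: 0.0168C* = 0.289, so C* = 17.2.
From dR/dt = 0: 1.25(1 - R*/367) = 0.0172·17.2, giving R* = 367·(1 - 0.237) = 280.
From dC/dt = 0: 0.00459·280 - 0.211 = 0.0354P*, so P* = 1.07/0.0354 = 30.4.

R* ≈ 280, C* ≈ 17.2, P* ≈ 30.4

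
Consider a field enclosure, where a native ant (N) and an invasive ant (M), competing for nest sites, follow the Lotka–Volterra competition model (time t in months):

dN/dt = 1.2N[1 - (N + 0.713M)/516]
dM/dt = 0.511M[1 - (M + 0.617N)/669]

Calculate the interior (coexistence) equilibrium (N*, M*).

Setting both brackets to zero gives the nullclines N + 0.713M = 516 and 0.617N + M = 669.
Substituting M = 669 - 0.617N into the first: N(1 - 0.713·0.617) = 516 - 0.713·669.
So N* = 39/0.56 = 69.6, and then M* = 669 - 0.617·69.6 = 626.

N* ≈ 69.6, M* ≈ 626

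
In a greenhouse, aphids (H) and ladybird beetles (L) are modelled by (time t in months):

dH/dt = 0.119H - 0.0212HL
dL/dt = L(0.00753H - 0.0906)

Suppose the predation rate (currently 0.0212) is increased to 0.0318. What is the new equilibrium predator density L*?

At the interior fixed point, setting dH/dt = 0 with H > 0 fixes L* = (prey growth rate)/(HL coefficient) — independent of the other coefficients.
With the change, L* = 0.119/0.0318 = 3.74; it falls from 5.61.

L* ≈ 3.74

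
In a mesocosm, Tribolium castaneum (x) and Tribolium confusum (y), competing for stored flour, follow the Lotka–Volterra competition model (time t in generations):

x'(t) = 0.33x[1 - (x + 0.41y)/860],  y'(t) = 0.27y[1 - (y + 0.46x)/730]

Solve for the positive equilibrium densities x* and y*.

x* ≈ 691, y* ≈ 412

Setting both brackets to zero gives the nullclines x + 0.41y = 860 and 0.46x + y = 730.
Substituting y = 730 - 0.46x into the first: x(1 - 0.41·0.46) = 860 - 0.41·730.
So x* = 561/0.811 = 691, and then y* = 730 - 0.46·691 = 412.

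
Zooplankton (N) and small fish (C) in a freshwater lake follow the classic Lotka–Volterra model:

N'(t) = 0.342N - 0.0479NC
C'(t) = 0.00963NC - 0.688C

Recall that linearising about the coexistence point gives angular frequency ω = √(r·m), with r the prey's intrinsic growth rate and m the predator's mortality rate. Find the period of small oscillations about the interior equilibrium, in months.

Here r = 0.342 and m = 0.688, so r·m = 0.235.
ω = √0.235 = 0.485 per month, hence T = 2π/ω ≈ 13 months.

T ≈ 13 months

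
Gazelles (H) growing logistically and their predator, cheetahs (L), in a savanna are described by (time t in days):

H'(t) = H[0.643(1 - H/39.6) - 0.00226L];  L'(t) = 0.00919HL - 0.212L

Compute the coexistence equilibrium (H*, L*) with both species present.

From dL/dt = 0 with L > 0: 0.00919H* = 0.212, so H* = 23.1.
Substitute into dH/dt = 0: 0.643(1 - 23.1/39.6) = 0.00226L*.
The bracket is 0.417, giving L* = 0.268/0.00226 = 119.

H* ≈ 23.1, L* ≈ 119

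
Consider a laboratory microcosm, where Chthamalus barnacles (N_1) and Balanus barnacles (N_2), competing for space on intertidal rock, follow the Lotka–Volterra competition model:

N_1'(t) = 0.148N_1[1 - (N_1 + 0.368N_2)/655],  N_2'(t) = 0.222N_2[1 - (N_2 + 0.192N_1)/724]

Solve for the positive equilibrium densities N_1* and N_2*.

Setting both brackets to zero gives the nullclines N_1 + 0.368N_2 = 655 and 0.192N_1 + N_2 = 724.
Substituting N_2 = 724 - 0.192N_1 into the first: N_1(1 - 0.368·0.192) = 655 - 0.368·724.
So N_1* = 389/0.929 = 418, and then N_2* = 724 - 0.192·418 = 644.

N_1* ≈ 418, N_2* ≈ 644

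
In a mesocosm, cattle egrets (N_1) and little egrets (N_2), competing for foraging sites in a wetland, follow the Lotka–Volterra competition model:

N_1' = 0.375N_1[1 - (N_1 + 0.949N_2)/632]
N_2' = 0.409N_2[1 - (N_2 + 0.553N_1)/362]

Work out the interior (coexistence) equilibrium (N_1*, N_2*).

N_1* ≈ 607, N_2* ≈ 26.3

Setting both brackets to zero gives the nullclines N_1 + 0.949N_2 = 632 and 0.553N_1 + N_2 = 362.
Substituting N_2 = 362 - 0.553N_1 into the first: N_1(1 - 0.949·0.553) = 632 - 0.949·362.
So N_1* = 288/0.475 = 607, and then N_2* = 362 - 0.553·607 = 26.3.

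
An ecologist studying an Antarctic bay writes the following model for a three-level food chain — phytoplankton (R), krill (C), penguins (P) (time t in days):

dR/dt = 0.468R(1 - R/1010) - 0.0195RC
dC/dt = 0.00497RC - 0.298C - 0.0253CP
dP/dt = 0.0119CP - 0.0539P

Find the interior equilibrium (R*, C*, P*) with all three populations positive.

From dP/dt = 0: 0.0119C* = 0.0539, so C* = 4.53.
From dR/dt = 0: 0.468(1 - R*/1010) = 0.0195·4.53, giving R* = 1010·(1 - 0.189) = 819.
From dC/dt = 0: 0.00497·819 - 0.298 = 0.0253P*, so P* = 3.77/0.0253 = 149.

R* ≈ 819, C* ≈ 4.53, P* ≈ 149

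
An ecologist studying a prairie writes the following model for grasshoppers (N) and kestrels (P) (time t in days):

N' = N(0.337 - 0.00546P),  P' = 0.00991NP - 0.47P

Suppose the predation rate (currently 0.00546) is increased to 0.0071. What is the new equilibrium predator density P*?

At the interior fixed point, setting dN/dt = 0 with N > 0 fixes P* = (prey growth rate)/(NP coefficient) — independent of the other coefficients.
With the change, P* = 0.337/0.0071 = 47.5; it falls from 61.7.

P* ≈ 47.5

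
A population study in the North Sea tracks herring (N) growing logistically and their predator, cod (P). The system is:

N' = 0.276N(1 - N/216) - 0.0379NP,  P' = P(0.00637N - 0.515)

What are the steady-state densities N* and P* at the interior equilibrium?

From dP/dt = 0 with P > 0: 0.00637N* = 0.515, so N* = 80.8.
Substitute into dN/dt = 0: 0.276(1 - 80.8/216) = 0.0379P*.
The bracket is 0.626, giving P* = 0.173/0.0379 = 4.56.

N* ≈ 80.8, P* ≈ 4.56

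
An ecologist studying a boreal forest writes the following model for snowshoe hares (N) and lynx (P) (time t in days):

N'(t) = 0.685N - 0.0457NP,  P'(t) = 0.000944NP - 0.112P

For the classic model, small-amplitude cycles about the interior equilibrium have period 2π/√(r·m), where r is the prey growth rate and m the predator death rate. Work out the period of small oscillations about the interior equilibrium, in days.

Here r = 0.685 and m = 0.112, so r·m = 0.0767.
ω = √0.0767 = 0.277 per day, hence T = 2π/ω ≈ 22.7 days.

T ≈ 22.7 days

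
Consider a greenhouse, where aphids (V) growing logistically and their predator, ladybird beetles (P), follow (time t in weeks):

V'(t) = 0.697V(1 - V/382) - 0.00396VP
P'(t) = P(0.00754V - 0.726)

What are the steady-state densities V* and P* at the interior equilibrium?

V* ≈ 96.3, P* ≈ 132

From dP/dt = 0 with P > 0: 0.00754V* = 0.726, so V* = 96.3.
Substitute into dV/dt = 0: 0.697(1 - 96.3/382) = 0.00396P*.
The bracket is 0.748, giving P* = 0.521/0.00396 = 132.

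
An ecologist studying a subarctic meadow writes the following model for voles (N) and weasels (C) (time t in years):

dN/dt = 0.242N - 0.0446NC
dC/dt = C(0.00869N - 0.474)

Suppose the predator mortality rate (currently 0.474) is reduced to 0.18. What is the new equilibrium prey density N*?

N* ≈ 20.7

At the interior fixed point, setting dC/dt = 0 with C > 0 fixes N* = (predator death rate)/(NC coefficient) — independent of the other coefficients.
With the change, N* = 0.18/0.00869 = 20.7; it falls from 54.5.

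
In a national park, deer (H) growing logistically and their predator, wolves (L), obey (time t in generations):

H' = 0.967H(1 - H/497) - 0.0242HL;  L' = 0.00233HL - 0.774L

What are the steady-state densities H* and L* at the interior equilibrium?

H* ≈ 332, L* ≈ 13.3

From dL/dt = 0 with L > 0: 0.00233H* = 0.774, so H* = 332.
Substitute into dH/dt = 0: 0.967(1 - 332/497) = 0.0242L*.
The bracket is 0.332, giving L* = 0.321/0.0242 = 13.3.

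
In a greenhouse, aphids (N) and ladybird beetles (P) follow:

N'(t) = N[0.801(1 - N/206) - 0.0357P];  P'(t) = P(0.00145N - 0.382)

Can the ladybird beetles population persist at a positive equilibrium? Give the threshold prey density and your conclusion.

Threshold N = 263; K < 263, so no, the predator goes extinct.

The predator equation gives dP/dt > 0 only when N > 0.382/0.00145 = 263.
Without the predator, N → K = 206. Since 206 < 263, the predator cannot invade.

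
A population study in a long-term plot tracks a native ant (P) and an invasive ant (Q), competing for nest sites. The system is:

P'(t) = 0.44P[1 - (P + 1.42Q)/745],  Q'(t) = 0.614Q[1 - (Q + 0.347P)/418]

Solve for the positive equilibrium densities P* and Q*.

P* ≈ 299, Q* ≈ 314

Setting both brackets to zero gives the nullclines P + 1.42Q = 745 and 0.347P + Q = 418.
Substituting Q = 418 - 0.347P into the first: P(1 - 1.42·0.347) = 745 - 1.42·418.
So P* = 151/0.507 = 299, and then Q* = 418 - 0.347·299 = 314.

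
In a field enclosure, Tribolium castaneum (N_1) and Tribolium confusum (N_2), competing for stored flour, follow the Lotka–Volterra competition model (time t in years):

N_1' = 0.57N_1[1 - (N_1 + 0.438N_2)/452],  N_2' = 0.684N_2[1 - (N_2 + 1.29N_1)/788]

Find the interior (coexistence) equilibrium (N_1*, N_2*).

Setting both brackets to zero gives the nullclines N_1 + 0.438N_2 = 452 and 1.29N_1 + N_2 = 788.
Substituting N_2 = 788 - 1.29N_1 into the first: N_1(1 - 0.438·1.29) = 452 - 0.438·788.
So N_1* = 107/0.435 = 246, and then N_2* = 788 - 1.29·246 = 471.

N_1* ≈ 246, N_2* ≈ 471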